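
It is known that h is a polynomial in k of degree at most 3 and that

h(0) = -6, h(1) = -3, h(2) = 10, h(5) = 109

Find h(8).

298

Write h(k) = ak³ + bk² + ck + d; the 4 given values yield a linear system in the 4 coefficients.
Solving, the leading coefficient vanishes, and h(k) = 5k² - 2k - 6.
Then h(8) = 298.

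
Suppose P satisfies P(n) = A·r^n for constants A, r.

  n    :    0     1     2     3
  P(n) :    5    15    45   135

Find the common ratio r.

Consecutive ratio: 15/5 = 3, and 45/15 = 3, so r = 3.
Then A·3^0 = 5 gives A = 5, and P(n) = 5·3^n.

3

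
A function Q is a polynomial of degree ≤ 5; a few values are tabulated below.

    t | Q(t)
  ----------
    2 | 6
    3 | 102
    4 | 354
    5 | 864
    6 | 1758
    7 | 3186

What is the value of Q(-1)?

-6

First differences: 96, 252, 510, 894, 1428. Second differences: 156, 258, 384, 534. Third differences: 102, 126, 150. Fourth differences: 24, 24.
Level-4 differences are constant, so Q has degree 4.
Fitting a degree-4 polynomial gives Q(t) = t^4 + 3t³ - 4t² - 6t - 6.
Then Q(-1) = -6.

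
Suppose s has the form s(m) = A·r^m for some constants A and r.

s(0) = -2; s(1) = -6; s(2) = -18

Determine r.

Consecutive ratio: -6/(-2) = 3, and -18/(-6) = 3, so r = 3.
Then A·3^0 = -2 gives A = -2, and s(m) = -2·3^m.

3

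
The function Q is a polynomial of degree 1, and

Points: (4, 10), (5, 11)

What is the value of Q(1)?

Write Q(m) = am + b; the 2 given values yield a linear system in the 2 coefficients.
Solving, Q(m) = m + 6.
Then Q(1) = 7.

7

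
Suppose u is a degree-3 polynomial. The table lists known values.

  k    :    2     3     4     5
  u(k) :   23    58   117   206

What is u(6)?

Write u(k) = ak³ + bk² + ck + d; the 4 given values yield a linear system in the 4 coefficients.
Solving, u(k) = k³ + 3k² + k + 1.
Then u(6) = 331.

331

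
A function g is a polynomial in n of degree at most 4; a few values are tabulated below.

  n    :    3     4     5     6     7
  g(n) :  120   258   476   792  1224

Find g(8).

First differences: 138, 218, 316, 432. Second differences: 80, 98, 116. Third differences: 18, 18.
Level-3 differences are constant, so g has degree 3.
Fitting a degree-3 polynomial gives g(n) = 3n³ + 4n² - n + 6.
Then g(8) = 1790.

1790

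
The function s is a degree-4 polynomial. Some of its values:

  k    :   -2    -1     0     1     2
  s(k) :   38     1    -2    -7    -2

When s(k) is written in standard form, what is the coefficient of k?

-2

Write s(k) = ak^4 + bk³ + ck² + dk + e; the 5 given values yield a linear system in the 5 coefficients.
Solving, s(k) = 2k^4 - 2k³ - 3k² - 2k - 2.
The coefficient of k is -2.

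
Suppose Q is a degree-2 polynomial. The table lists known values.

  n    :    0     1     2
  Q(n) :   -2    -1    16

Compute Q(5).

163

Write Q(n) = an² + bn + c; the 3 given values yield a linear system in the 3 coefficients.
Solving, Q(n) = 8n² - 7n - 2.
Then Q(5) = 163.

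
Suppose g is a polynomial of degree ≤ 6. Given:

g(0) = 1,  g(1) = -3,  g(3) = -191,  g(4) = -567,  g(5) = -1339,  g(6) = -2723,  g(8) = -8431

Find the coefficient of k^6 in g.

0

Write g(k) = ak^6 + bk^5 + ck^4 + dk³ + ek² + pk + q; the 7 given values yield a linear system in the 7 coefficients.
Solving, the top 2 coefficients vanish, and g(k) = -2k^4 - 4k² + 2k + 1.
The coefficient of k^6 is 0.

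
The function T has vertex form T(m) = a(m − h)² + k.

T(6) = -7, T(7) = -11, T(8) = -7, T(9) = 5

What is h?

First differences -4, 4, 12; second difference 8 = 2a, so a = 4.
Expanding, the m-coefficient is −2ah = -8h; matching it to the data gives h = 7, and then k = -11.
So T(m) = 4(m − 7)² − 11.
Hence h = 7.

7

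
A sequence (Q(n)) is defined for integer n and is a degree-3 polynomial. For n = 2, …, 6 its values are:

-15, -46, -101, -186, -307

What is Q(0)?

Write Q(n) = an³ + bn² + cn + d; the 5 given values yield a linear system in the 4 coefficients.
Solving, Q(n) = -n³ - 3n² + 3n - 1.
The constant term is Q(0) = -1.

-1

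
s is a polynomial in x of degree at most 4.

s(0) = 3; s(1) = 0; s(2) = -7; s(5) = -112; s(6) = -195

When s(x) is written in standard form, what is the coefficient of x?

Write s(x) = ax^4 + bx³ + cx² + dx + e; the 5 given values yield a linear system in the 5 coefficients.
Solving, the leading coefficient vanishes, and s(x) = -x³ + x² - 3x + 3.
The coefficient of x is -3.

-3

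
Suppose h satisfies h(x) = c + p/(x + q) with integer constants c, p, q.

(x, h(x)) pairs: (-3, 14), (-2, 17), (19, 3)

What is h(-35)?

6

(h(x) − c)(x + q) = p for each data point; the three points give a linear system in c and q, then p follows.
Solving: c = 5, q = -1, p = -36, so h(x) = 5 − 36/(x − 1).
Then h(-35) = 5 − 36/(-36) = 6.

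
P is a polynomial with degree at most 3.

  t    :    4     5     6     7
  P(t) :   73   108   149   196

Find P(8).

249

First differences: 35, 41, 47. Second differences: 6, 6.
Level-2 differences are constant, so P has degree 2.
Fitting a degree-2 polynomial gives P(t) = 3t² + 8t - 7.
Then P(8) = 249.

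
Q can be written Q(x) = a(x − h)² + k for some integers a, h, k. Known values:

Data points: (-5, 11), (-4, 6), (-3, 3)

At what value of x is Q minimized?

First differences -5, -3; second difference 2 = 2a, so a = 1.
Expanding, the x-coefficient is −2ah = -2h; matching it to the data gives h = -2, and then k = 2.
So Q(x) = 1(x + 2)² + 2.
Hence h = -2.

-2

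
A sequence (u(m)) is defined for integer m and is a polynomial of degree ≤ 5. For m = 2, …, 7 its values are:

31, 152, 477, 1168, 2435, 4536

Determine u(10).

Write u(m) = am^5 + bm^4 + cm³ + dm² + em + p; the 6 given values yield a linear system in the 6 coefficients.
Solving, the leading coefficient vanishes, and u(m) = 2m^4 - m³ + m² + 5m - 7.
Then u(10) = 19143.

19143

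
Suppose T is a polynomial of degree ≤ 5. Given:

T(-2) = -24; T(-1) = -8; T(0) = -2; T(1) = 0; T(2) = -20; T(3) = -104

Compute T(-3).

-80

Write T(t) = at^5 + bt^4 + ct³ + dt² + et + p; the 6 given values yield a linear system in the 6 coefficients.
Solving, the leading coefficient vanishes, and T(t) = -t^4 - t³ - t² + 5t - 2.
Then T(-3) = -80.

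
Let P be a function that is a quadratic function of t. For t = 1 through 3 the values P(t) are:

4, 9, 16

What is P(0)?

Write P(t) = at² + bt + c; the 3 given values yield a linear system in the 3 coefficients.
Solving, P(t) = t² + 2t + 1.
Then P(0) = 1.

1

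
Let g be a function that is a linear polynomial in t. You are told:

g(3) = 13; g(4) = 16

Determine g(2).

10

Write g(t) = at + b; the 2 given values yield a linear system in the 2 coefficients.
Solving, g(t) = 3t + 4.
Then g(2) = 10.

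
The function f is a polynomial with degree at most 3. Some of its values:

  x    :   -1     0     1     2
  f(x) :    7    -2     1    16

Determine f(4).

82

First differences: -9, 3, 15. Second differences: 12, 12.
Level-2 differences are constant, so f has degree 2.
Fitting a degree-2 polynomial gives f(x) = 6x² - 3x - 2.
Then f(4) = 82.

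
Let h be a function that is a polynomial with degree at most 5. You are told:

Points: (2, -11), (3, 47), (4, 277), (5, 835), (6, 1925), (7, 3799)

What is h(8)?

Write h(n) = an^5 + bn^4 + cn³ + dn² + en + p; the 6 given values yield a linear system in the 6 coefficients.
Solving, the leading coefficient vanishes, and h(n) = 2n^4 - 2n³ - 6n² - 4n + 5.
Then h(8) = 6757.

6757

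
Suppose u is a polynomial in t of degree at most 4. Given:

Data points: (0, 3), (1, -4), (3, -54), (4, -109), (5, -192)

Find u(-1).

6

Write u(t) = at^4 + bt³ + ct² + dt + e; the 5 given values yield a linear system in the 5 coefficients.
Solving, the leading coefficient vanishes, and u(t) = -t³ - 2t² - 4t + 3.
Then u(-1) = 6.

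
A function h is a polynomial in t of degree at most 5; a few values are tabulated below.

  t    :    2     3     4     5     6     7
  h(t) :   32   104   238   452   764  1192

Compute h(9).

First differences: 72, 134, 214, 312, 428. Second differences: 62, 80, 98, 116. Third differences: 18, 18, 18.
Level-3 differences are constant, so h has degree 3.
Fitting a degree-3 polynomial gives h(t) = 3t³ + 4t² - 5t + 2.
Then h(9) = 2468.

2468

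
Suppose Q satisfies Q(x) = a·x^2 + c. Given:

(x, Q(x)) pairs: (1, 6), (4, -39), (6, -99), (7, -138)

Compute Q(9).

-234

From Q(1) = 6 and Q(4) = -39: 1a + c = 6 and 16a + c = -39.
Subtracting: 15a = -45, so a = -3; then c = 6 − (-3)·1 = 9.
So Q(x) = -3x² + 9, and Q(9) = -234.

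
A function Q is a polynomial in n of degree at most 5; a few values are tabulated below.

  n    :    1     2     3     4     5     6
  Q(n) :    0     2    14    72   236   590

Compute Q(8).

2324

First differences: 2, 12, 58, 164, 354. Second differences: 10, 46, 106, 190. Third differences: 36, 60, 84. Fourth differences: 24, 24.
Level-4 differences are constant, so Q has degree 4.
Fitting a degree-4 polynomial gives Q(n) = n^4 - 4n³ + 4n² + 3n - 4.
Then Q(8) = 2324.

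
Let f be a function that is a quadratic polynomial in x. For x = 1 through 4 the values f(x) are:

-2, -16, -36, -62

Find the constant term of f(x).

First differences: -14, -20, -26. Second differences: -6, -6.
Level-2 differences are constant, so f has degree 2.
Fitting a degree-2 polynomial gives f(x) = -3x² - 5x + 6.
The constant term is f(0) = 6.

6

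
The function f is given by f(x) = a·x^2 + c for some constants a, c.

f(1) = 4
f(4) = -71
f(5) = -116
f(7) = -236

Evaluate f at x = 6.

-171

From f(1) = 4 and f(4) = -71: 1a + c = 4 and 16a + c = -71.
Subtracting: 15a = -75, so a = -5; then c = 4 − (-5)·1 = 9.
So f(x) = -5x² + 9, and f(6) = -171.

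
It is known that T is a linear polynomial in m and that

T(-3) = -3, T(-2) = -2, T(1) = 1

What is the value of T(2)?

2

Write T(m) = am + b; the 3 given values yield a linear system in the 2 coefficients.
Solving, T(m) = m.
Then T(2) = 2.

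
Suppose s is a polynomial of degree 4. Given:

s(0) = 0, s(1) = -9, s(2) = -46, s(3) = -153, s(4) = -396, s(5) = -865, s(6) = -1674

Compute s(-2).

First differences: -9, -37, -107, -243, -469, -809. Second differences: -28, -70, -136, -226, -340. Third differences: -42, -66, -90, -114. Fourth differences: -24, -24, -24.
Level-4 differences are constant, so s has degree 4.
Fitting a degree-4 polynomial gives s(n) = -n^4 - n³ - 4n² - 3n.
Then s(-2) = -18.

-18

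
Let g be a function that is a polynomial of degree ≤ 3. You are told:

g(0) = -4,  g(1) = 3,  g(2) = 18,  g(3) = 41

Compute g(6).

158

First differences: 7, 15, 23. Second differences: 8, 8.
Level-2 differences are constant, so g has degree 2.
Fitting a degree-2 polynomial gives g(x) = 4x² + 3x - 4.
Then g(6) = 158.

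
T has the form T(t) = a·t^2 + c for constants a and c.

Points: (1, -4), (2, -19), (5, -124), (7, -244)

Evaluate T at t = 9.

-404

From T(1) = -4 and T(2) = -19: 1a + c = -4 and 4a + c = -19.
Subtracting: 3a = -15, so a = -5; then c = -4 − (-5)·1 = 1.
So T(t) = -5t² + 1, and T(9) = -404.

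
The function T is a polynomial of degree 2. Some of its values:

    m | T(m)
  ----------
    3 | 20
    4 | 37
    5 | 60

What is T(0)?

Write T(m) = am² + bm + c; the 3 given values yield a linear system in the 3 coefficients.
Solving, T(m) = 3m² - 4m + 5.
The constant term is T(0) = 5.

5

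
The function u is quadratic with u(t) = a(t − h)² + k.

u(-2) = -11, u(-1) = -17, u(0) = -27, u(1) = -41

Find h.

-3

First differences -6, -10, -14; second difference -4 = 2a, so a = -2.
Expanding, the t-coefficient is −2ah = 4h; matching it to the data gives h = -3, and then k = -9.
So u(t) = -2(t + 3)² − 9.
Hence h = -3.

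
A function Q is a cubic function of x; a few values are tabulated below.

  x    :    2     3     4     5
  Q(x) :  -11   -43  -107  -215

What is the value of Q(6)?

-379

Write Q(x) = ax³ + bx² + cx + d; the 4 given values yield a linear system in the 4 coefficients.
Solving, Q(x) = -2x³ + 2x² - 4x + 5.
Then Q(6) = -379.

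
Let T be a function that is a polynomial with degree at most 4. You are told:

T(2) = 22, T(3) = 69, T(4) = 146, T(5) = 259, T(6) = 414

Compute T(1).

First differences: 47, 77, 113, 155. Second differences: 30, 36, 42. Third differences: 6, 6.
Level-3 differences are constant, so T has degree 3.
Fitting a degree-3 polynomial gives T(t) = t³ + 6t² - 2t - 6.
Then T(1) = -1.

-1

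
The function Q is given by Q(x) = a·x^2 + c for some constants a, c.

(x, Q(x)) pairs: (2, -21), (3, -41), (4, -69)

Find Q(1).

From Q(2) = -21 and Q(3) = -41: 4a + c = -21 and 9a + c = -41.
Subtracting: 5a = -20, so a = -4; then c = -21 − (-4)·4 = -5.
So Q(x) = -4x² − 5, and Q(1) = -9.

-9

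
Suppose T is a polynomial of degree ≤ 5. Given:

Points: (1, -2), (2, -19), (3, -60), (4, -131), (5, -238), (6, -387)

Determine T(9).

-1146

First differences: -17, -41, -71, -107, -149. Second differences: -24, -30, -36, -42. Third differences: -6, -6, -6.
Level-3 differences are constant, so T has degree 3.
Fitting a degree-3 polynomial gives T(k) = -k³ - 6k² + 8k - 3.
Then T(9) = -1146.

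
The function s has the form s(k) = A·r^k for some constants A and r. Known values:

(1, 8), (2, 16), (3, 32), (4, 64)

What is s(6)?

Consecutive ratio: 16/8 = 2, and 32/16 = 2, so r = 2.
Then A·2^1 = 8 gives A = 4, and s(k) = 4·2^k.
s(6) = 4·2^6 = 256.

256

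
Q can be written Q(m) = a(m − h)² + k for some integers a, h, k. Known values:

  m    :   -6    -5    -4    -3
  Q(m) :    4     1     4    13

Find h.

First differences -3, 3, 9; second difference 6 = 2a, so a = 3.
Expanding, the m-coefficient is −2ah = -6h; matching it to the data gives h = -5, and then k = 1.
So Q(m) = 3(m + 5)² + 1.
Hence h = -5.

-5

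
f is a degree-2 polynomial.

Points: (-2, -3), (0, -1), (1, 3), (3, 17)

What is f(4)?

27

Write f(m) = am² + bm + c; the 4 given values yield a linear system in the 3 coefficients.
Solving, f(m) = m² + 3m - 1.
Then f(4) = 27.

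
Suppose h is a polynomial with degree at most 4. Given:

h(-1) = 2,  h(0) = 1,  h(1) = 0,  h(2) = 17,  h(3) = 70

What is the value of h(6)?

First differences: -1, -1, 17, 53. Second differences: 0, 18, 36. Third differences: 18, 18.
Level-3 differences are constant, so h has degree 3.
Fitting a degree-3 polynomial gives h(x) = 3x³ - 4x + 1.
Then h(6) = 625.

625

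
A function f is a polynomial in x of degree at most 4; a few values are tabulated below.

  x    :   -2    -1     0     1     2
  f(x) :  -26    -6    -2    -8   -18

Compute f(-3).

Write f(x) = ax^4 + bx³ + cx² + dx + e; the 5 given values yield a linear system in the 5 coefficients.
Solving, the leading coefficient vanishes, and f(x) = x³ - 5x² - 2x - 2.
Then f(-3) = -68.

-68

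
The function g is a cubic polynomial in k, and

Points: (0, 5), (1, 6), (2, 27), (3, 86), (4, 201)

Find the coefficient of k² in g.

First differences: 1, 21, 59, 115. Second differences: 20, 38, 56. Third differences: 18, 18.
Level-3 differences are constant, so g has degree 3.
Fitting a degree-3 polynomial gives g(k) = 3k³ + k² - 3k + 5.
The coefficient of k² is 1.

1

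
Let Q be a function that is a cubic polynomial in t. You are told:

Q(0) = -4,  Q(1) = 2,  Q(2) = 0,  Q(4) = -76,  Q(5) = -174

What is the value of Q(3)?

Write Q(t) = at³ + bt² + ct + d; the 5 given values yield a linear system in the 4 coefficients.
Solving, Q(t) = -2t³ + 2t² + 6t - 4.
Then Q(3) = -22.

-22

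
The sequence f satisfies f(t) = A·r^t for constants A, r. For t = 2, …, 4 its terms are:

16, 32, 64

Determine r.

2

Consecutive ratio: 32/16 = 2, and 64/32 = 2, so r = 2.
Then A·2^2 = 16 gives A = 4, and f(t) = 4·2^t.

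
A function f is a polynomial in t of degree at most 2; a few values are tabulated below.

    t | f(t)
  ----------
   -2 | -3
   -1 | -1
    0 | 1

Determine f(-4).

-7

Write f(t) = at² + bt + c; the 3 given values yield a linear system in the 3 coefficients.
Solving, the leading coefficient vanishes, and f(t) = 2t + 1.
Then f(-4) = -7.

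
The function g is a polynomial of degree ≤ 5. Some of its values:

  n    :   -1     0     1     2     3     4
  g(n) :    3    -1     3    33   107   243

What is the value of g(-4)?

-117

First differences: -4, 4, 30, 74, 136. Second differences: 8, 26, 44, 62. Third differences: 18, 18, 18.
Level-3 differences are constant, so g has degree 3.
Fitting a degree-3 polynomial gives g(n) = 3n³ + 4n² - 3n - 1.
Then g(-4) = -117.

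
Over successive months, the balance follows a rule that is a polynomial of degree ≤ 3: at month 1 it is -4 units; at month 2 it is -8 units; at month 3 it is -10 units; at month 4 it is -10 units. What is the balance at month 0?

Write the value at t as g(t).
Write g(t) = at³ + bt² + ct + d; the 4 given values yield a linear system in the 4 coefficients.
Solving, the leading coefficient vanishes, and g(t) = t² - 7t + 2.
Then g(0) = 2.

2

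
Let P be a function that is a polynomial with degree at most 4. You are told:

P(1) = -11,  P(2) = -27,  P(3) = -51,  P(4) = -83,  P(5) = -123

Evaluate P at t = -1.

First differences: -16, -24, -32, -40. Second differences: -8, -8, -8.
Level-2 differences are constant, so P has degree 2.
Fitting a degree-2 polynomial gives P(t) = -4t² - 4t - 3.
Then P(-1) = -3.

-3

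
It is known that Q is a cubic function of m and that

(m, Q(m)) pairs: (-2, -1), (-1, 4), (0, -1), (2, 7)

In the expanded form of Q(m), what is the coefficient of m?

-6

Write Q(m) = am³ + bm² + cm + d; the 4 given values yield a linear system in the 4 coefficients.
Solving, Q(m) = 2m³ + m² - 6m - 1.
The coefficient of m is -6.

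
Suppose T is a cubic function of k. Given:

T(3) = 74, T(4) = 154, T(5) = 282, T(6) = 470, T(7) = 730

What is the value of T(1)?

First differences: 80, 128, 188, 260. Second differences: 48, 60, 72. Third differences: 12, 12.
Level-3 differences are constant, so T has degree 3.
Fitting a degree-3 polynomial gives T(k) = 2k³ + 6k + 2.
Then T(1) = 10.

10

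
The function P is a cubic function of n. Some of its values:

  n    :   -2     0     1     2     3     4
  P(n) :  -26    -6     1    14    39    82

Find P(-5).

-161

Write P(n) = an³ + bn² + cn + d; the 6 given values yield a linear system in the 4 coefficients.
Solving, P(n) = n³ + 6n - 6.
Then P(-5) = -161.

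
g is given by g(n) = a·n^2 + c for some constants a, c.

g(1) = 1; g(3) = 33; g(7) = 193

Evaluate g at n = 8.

253

From g(1) = 1 and g(3) = 33: 1a + c = 1 and 9a + c = 33.
Subtracting: 8a = 32, so a = 4; then c = 1 − 4·1 = -3.
So g(n) = 4n² − 3, and g(8) = 253.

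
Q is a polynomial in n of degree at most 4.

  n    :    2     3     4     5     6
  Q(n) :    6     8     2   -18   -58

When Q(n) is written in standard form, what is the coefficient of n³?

First differences: 2, -6, -20, -40. Second differences: -8, -14, -20. Third differences: -6, -6.
Level-3 differences are constant, so Q has degree 3.
Fitting a degree-3 polynomial gives Q(n) = -n³ + 5n² - 4n + 2.
The coefficient of n³ is -1.

-1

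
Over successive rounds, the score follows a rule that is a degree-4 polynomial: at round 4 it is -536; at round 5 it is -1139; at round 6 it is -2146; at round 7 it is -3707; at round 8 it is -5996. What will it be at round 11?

-19331

Write the value at n as P(n).
Write P(n) = an^4 + bn³ + cn² + dn + e; the 5 given values yield a linear system in the 5 coefficients.
Solving, P(n) = -n^4 - 3n³ - 6n² + 3n - 4.
Then P(11) = -19331.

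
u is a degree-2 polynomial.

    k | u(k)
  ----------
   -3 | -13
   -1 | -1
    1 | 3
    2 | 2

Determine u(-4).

-22

Write u(k) = ak² + bk + c; the 4 given values yield a linear system in the 3 coefficients.
Solving, u(k) = -k² + 2k + 2.
Then u(-4) = -22.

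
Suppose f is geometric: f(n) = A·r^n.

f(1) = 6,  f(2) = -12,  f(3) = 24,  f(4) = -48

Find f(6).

Consecutive ratio: -12/6 = -2, and 24/(-12) = -2, so r = -2.
Then A·(-2)^1 = 6 gives A = -3, and f(n) = -3·(-2)^n.
f(6) = -3·(-2)^6 = -192.

-192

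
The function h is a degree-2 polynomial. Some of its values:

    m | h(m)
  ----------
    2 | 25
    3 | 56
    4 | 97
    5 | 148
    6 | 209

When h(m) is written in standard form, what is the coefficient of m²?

5

First differences: 31, 41, 51, 61. Second differences: 10, 10, 10.
Level-2 differences are constant, so h has degree 2.
Fitting a degree-2 polynomial gives h(m) = 5m² + 6m - 7.
The coefficient of m² is 5.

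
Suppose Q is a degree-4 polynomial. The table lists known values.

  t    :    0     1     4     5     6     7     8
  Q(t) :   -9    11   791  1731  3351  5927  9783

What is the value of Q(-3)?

147

Write Q(t) = at^4 + bt³ + ct² + dt + e; the 7 given values yield a linear system in the 5 coefficients.
Solving, Q(t) = 2t^4 + 2t³ + 8t² + 8t - 9.
Then Q(-3) = 147.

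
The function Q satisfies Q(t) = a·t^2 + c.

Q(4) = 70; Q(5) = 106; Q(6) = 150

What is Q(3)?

42

From Q(4) = 70 and Q(5) = 106: 16a + c = 70 and 25a + c = 106.
Subtracting: 9a = 36, so a = 4; then c = 70 − 4·16 = 6.
So Q(t) = 4t² + 6, and Q(3) = 42.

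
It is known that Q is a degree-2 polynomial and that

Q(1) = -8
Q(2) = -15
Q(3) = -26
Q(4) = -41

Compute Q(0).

-5

First differences: -7, -11, -15. Second differences: -4, -4.
Level-2 differences are constant, so Q has degree 2.
Fitting a degree-2 polynomial gives Q(n) = -2n² - n - 5.
Then Q(0) = -5.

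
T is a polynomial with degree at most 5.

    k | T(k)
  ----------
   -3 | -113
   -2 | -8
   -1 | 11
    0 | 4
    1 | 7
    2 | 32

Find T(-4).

-388

Write T(k) = ak^5 + bk^4 + ck³ + dk² + ek + p; the 6 given values yield a linear system in the 6 coefficients.
Solving, the leading coefficient vanishes, and T(k) = -k^4 + 4k³ + 6k² - 6k + 4.
Then T(-4) = -388.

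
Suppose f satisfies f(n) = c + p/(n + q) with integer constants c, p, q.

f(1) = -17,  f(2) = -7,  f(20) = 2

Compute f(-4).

8

(f(n) − c)(n + q) = p for each data point; the three points give a linear system in c and q, then p follows.
Solving: c = 3, q = 0, p = -20, so f(n) = 3 − 20/(n + 0).
Then f(-4) = 3 − 20/(-4) = 8.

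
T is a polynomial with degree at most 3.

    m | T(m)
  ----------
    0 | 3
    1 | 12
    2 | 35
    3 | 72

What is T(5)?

Write T(m) = am³ + bm² + cm + d; the 4 given values yield a linear system in the 4 coefficients.
Solving, the leading coefficient vanishes, and T(m) = 7m² + 2m + 3.
Then T(5) = 188.

188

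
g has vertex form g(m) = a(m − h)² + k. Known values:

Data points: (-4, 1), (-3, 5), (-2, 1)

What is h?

-3

First differences 4, -4; second difference -8 = 2a, so a = -4.
Expanding, the m-coefficient is −2ah = 8h; matching it to the data gives h = -3, and then k = 5.
So g(m) = -4(m + 3)² + 5.
Hence h = -3.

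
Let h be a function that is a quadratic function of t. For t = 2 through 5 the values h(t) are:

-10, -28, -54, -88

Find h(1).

0

Write h(t) = at² + bt + c; the 4 given values yield a linear system in the 3 coefficients.
Solving, h(t) = -4t² + 2t + 2.
Then h(1) = 0.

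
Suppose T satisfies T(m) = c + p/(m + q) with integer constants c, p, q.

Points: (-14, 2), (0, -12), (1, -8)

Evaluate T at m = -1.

-24

(T(m) − c)(m + q) = p for each data point; the three points give a linear system in c and q, then p follows.
Solving: c = 0, q = 2, p = -24, so T(m) = -24/(m + 2).
Then T(-1) = 0 − 24/1 = -24.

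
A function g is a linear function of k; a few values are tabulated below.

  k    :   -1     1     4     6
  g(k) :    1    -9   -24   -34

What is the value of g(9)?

-49

Write g(k) = ak + b; the 4 given values yield a linear system in the 2 coefficients.
Solving, g(k) = -5k - 4.
Then g(9) = -49.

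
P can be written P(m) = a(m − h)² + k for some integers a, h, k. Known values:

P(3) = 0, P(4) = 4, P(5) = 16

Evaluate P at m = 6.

First differences 4, 12; second difference 8 = 2a, so a = 4.
Expanding, the m-coefficient is −2ah = -8h; matching it to the data gives h = 3, and then k = 0.
So P(m) = 4(m − 3)² + 0.
P(6) = 4·3² + 0 = 36.

36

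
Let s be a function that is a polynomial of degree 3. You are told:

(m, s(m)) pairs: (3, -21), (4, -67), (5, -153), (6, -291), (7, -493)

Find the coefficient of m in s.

0

First differences: -46, -86, -138, -202. Second differences: -40, -52, -64. Third differences: -12, -12.
Level-3 differences are constant, so s has degree 3.
Fitting a degree-3 polynomial gives s(m) = -2m³ + 4m² - 3.
The coefficient of m is 0.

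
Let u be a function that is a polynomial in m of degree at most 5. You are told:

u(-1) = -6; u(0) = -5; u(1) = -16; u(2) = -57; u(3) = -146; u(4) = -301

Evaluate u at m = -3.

Write u(m) = am^5 + bm^4 + cm³ + dm² + em + p; the 6 given values yield a linear system in the 6 coefficients.
Solving, the top 2 coefficients vanish, and u(m) = -3m³ - 6m² - 2m - 5.
Then u(-3) = 28.

28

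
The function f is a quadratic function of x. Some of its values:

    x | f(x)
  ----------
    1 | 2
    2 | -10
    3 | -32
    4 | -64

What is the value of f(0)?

4

Write f(x) = ax² + bx + c; the 4 given values yield a linear system in the 3 coefficients.
Solving, f(x) = -5x² + 3x + 4.
Then f(0) = 4.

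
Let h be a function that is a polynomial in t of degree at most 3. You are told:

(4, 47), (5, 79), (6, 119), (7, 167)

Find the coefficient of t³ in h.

First differences: 32, 40, 48. Second differences: 8, 8.
Level-2 differences are constant, so h has degree 2.
Fitting a degree-2 polynomial gives h(t) = 4t² - 4t - 1.
The coefficient of t³ is 0.

0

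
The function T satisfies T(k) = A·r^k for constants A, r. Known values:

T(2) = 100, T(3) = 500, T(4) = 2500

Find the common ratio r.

Consecutive ratio: 500/100 = 5, and 2500/500 = 5, so r = 5.
Then A·5^2 = 100 gives A = 4, and T(k) = 4·5^k.

5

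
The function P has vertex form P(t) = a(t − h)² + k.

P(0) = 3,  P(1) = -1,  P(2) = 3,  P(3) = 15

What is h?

First differences -4, 4, 12; second difference 8 = 2a, so a = 4.
Expanding, the t-coefficient is −2ah = -8h; matching it to the data gives h = 1, and then k = -1.
So P(t) = 4(t − 1)² − 1.
Hence h = 1.

1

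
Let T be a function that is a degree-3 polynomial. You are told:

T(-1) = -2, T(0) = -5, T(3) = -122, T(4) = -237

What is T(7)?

-978

Write T(t) = at³ + bt² + ct + d; the 4 given values yield a linear system in the 4 coefficients.
Solving, T(t) = -2t³ - 5t² - 6t - 5.
Then T(7) = -978.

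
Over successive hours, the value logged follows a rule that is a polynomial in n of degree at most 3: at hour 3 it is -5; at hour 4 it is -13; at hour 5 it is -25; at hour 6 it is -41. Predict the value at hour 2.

Write the value at n as T(n).
First differences: -8, -12, -16. Second differences: -4, -4.
Level-2 differences are constant, so T has degree 2.
Fitting a degree-2 polynomial gives T(n) = -2n² + 6n - 5.
Then T(2) = -1.

-1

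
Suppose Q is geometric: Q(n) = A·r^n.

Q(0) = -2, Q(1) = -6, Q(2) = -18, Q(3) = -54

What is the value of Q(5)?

Consecutive ratio: -6/(-2) = 3, and -18/(-6) = 3, so r = 3.
Then A·3^0 = -2 gives A = -2, and Q(n) = -2·3^n.
Q(5) = -2·3^5 = -486.

-486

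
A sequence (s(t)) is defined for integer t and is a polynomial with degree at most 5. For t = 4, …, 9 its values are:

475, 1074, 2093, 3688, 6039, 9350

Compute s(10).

13849

Write s(t) = at^5 + bt^4 + ct³ + dt² + et + p; the 6 given values yield a linear system in the 6 coefficients.
Solving, the leading coefficient vanishes, and s(t) = t^4 + 4t³ - t² - 5t - 1.
Then s(10) = 13849.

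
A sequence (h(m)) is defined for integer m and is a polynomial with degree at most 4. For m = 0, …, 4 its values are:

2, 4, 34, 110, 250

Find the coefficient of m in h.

-6

First differences: 2, 30, 76, 140. Second differences: 28, 46, 64. Third differences: 18, 18.
Level-3 differences are constant, so h has degree 3.
Fitting a degree-3 polynomial gives h(m) = 3m³ + 5m² - 6m + 2.
The coefficient of m is -6.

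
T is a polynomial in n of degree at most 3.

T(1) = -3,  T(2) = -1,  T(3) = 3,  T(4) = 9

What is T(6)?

27

First differences: 2, 4, 6. Second differences: 2, 2.
Level-2 differences are constant, so T has degree 2.
Fitting a degree-2 polynomial gives T(n) = n² - n - 3.
Then T(6) = 27.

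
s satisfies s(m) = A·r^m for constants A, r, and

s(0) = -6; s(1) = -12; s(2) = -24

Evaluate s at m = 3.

-48

Consecutive ratio: -12/(-6) = 2, and -24/(-12) = 2, so r = 2.
Then A·2^0 = -6 gives A = -6, and s(m) = -6·2^m.
s(3) = -6·2^3 = -48.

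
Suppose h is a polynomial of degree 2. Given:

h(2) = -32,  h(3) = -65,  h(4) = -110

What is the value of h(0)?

-2

Write h(x) = ax² + bx + c; the 3 given values yield a linear system in the 3 coefficients.
Solving, h(x) = -6x² - 3x - 2.
Then h(0) = -2.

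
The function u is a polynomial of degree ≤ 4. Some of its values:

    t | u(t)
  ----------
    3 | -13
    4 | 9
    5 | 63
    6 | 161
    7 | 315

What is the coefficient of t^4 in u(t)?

First differences: 22, 54, 98, 154. Second differences: 32, 44, 56. Third differences: 12, 12.
Level-3 differences are constant, so u has degree 3.
Fitting a degree-3 polynomial gives u(t) = 2t³ - 8t² + 4t - 7.
The coefficient of t^4 is 0.

0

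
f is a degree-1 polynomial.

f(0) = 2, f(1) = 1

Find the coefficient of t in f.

Write f(t) = at + b; the 2 given values yield a linear system in the 2 coefficients.
Solving, f(t) = -t + 2.
The coefficient of t is -1.

-1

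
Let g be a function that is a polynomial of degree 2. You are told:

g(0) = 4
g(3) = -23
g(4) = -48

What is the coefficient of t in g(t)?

Write g(t) = at² + bt + c; the 3 given values yield a linear system in the 3 coefficients.
Solving, g(t) = -4t² + 3t + 4.
The coefficient of t is 3.

3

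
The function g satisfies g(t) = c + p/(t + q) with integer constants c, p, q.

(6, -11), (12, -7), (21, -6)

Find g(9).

-8

(g(t) − c)(t + q) = p for each data point; the three points give a linear system in c and q, then p follows.
Solving: c = -5, q = -3, p = -18, so g(t) = -5 − 18/(t − 3).
Then g(9) = -5 − 18/6 = -8.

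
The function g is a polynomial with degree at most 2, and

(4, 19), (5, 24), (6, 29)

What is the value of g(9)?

First differences: 5, 5.
Level-1 differences are constant, so g has degree 1.
Fitting a degree-1 polynomial gives g(m) = 5m - 1.
Then g(9) = 44.

44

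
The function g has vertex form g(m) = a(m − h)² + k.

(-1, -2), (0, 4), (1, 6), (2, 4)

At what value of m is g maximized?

1

First differences 6, 2, -2; second difference -4 = 2a, so a = -2.
Expanding, the m-coefficient is −2ah = 4h; matching it to the data gives h = 1, and then k = 6.
So g(m) = -2(m − 1)² + 6.
Hence h = 1.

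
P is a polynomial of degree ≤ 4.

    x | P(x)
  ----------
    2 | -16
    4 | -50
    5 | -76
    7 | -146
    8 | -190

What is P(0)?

-6

Write P(x) = ax^4 + bx³ + cx² + dx + e; the 5 given values yield a linear system in the 5 coefficients.
Solving, the top 2 coefficients vanish, and P(x) = -3x² + x - 6.
The constant term is P(0) = -6.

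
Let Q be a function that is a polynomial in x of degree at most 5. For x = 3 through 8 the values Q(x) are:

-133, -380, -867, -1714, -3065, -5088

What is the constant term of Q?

8

First differences: -247, -487, -847, -1351, -2023. Second differences: -240, -360, -504, -672. Third differences: -120, -144, -168. Fourth differences: -24, -24.
Level-4 differences are constant, so Q has degree 4.
Fitting a degree-4 polynomial gives Q(x) = -x^4 - 2x³ + x² - 5x + 8.
The constant term is Q(0) = 8.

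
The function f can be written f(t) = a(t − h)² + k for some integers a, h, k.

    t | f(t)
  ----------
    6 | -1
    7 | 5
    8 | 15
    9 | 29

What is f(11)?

69

First differences 6, 10, 14; second difference 4 = 2a, so a = 2.
Expanding, the t-coefficient is −2ah = -4h; matching it to the data gives h = 5, and then k = -3.
So f(t) = 2(t − 5)² − 3.
f(11) = 2·6² − 3 = 69.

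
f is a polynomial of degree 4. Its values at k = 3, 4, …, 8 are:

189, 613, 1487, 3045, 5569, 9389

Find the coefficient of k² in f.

First differences: 424, 874, 1558, 2524, 3820. Second differences: 450, 684, 966, 1296. Third differences: 234, 282, 330. Fourth differences: 48, 48.
Level-4 differences are constant, so f has degree 4.
Fitting a degree-4 polynomial gives f(k) = 2k^4 + 3k³ - 5k² - 2k - 3.
The coefficient of k² is -5.

-5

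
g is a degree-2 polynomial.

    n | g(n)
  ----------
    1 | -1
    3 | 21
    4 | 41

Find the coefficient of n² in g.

Write g(n) = an² + bn + c; the 3 given values yield a linear system in the 3 coefficients.
Solving, g(n) = 3n² - n - 3.
The coefficient of n² is 3.

3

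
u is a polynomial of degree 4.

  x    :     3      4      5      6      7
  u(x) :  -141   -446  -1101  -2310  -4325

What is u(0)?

-6

Write u(x) = ax^4 + bx³ + cx² + dx + e; the 5 given values yield a linear system in the 5 coefficients.
Solving, u(x) = -2x^4 + 2x³ - 5x² + 6x - 6.
Then u(0) = -6.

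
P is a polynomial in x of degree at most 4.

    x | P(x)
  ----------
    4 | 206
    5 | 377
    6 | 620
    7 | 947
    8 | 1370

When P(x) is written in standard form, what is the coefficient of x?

-5

Write P(x) = ax^4 + bx³ + cx² + dx + e; the 5 given values yield a linear system in the 5 coefficients.
Solving, the leading coefficient vanishes, and P(x) = 2x³ + 6x² - 5x + 2.
The coefficient of x is -5.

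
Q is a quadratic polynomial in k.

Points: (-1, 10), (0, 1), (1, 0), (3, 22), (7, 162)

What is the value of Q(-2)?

Write Q(k) = ak² + bk + c; the 5 given values yield a linear system in the 3 coefficients.
Solving, Q(k) = 4k² - 5k + 1.
Then Q(-2) = 27.

27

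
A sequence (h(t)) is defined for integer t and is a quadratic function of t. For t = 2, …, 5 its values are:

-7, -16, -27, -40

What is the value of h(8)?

-91

First differences: -9, -11, -13. Second differences: -2, -2.
Level-2 differences are constant, so h has degree 2.
Fitting a degree-2 polynomial gives h(t) = -t² - 4t + 5.
Then h(8) = -91.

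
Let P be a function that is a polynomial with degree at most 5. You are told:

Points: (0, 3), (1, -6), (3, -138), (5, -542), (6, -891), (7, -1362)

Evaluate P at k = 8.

-1973

Write P(k) = ak^5 + bk^4 + ck³ + dk² + ek + p; the 6 given values yield a linear system in the 6 coefficients.
Solving, the top 2 coefficients vanish, and P(k) = -3k³ - 7k² + k + 3.
Then P(8) = -1973.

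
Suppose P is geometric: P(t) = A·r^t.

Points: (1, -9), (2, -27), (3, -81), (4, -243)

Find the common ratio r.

3

Consecutive ratio: -27/(-9) = 3, and -81/(-27) = 3, so r = 3.
Then A·3^1 = -9 gives A = -3, and P(t) = -3·3^t.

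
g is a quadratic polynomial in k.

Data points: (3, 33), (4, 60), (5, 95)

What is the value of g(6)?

Write g(k) = ak² + bk + c; the 3 given values yield a linear system in the 3 coefficients.
Solving, g(k) = 4k² - k.
Then g(6) = 138.

138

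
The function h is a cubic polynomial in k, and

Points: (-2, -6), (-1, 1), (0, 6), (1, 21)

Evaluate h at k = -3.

-27

Write h(k) = ak³ + bk² + ck + d; the 4 given values yield a linear system in the 4 coefficients.
Solving, h(k) = 2k³ + 5k² + 8k + 6.
Then h(-3) = -27.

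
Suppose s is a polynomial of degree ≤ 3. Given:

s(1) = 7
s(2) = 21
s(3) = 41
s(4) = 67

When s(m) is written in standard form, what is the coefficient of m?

5

First differences: 14, 20, 26. Second differences: 6, 6.
Level-2 differences are constant, so s has degree 2.
Fitting a degree-2 polynomial gives s(m) = 3m² + 5m - 1.
The coefficient of m is 5.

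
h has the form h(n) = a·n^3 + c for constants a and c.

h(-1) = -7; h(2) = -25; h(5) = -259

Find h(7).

-695

From h(-1) = -7 and h(2) = -25: -1a + c = -7 and 8a + c = -25.
Subtracting: 9a = -18, so a = -2; then c = -7 − (-2)·(-1) = -9.
So h(n) = -2n³ − 9, and h(7) = -695.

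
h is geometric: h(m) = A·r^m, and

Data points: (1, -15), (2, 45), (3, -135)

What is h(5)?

-1215

Consecutive ratio: 45/(-15) = -3, and -135/45 = -3, so r = -3.
Then A·(-3)^1 = -15 gives A = 5, and h(m) = 5·(-3)^m.
h(5) = 5·(-3)^5 = -1215.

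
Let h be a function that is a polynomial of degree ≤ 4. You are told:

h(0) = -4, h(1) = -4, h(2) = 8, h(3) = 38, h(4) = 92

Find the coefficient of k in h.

First differences: 0, 12, 30, 54. Second differences: 12, 18, 24. Third differences: 6, 6.
Level-3 differences are constant, so h has degree 3.
Fitting a degree-3 polynomial gives h(k) = k³ + 3k² - 4k - 4.
The coefficient of k is -4.

-4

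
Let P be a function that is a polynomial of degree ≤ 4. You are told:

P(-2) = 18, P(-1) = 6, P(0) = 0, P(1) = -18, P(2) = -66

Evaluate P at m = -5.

Write P(m) = am^4 + bm³ + cm² + dm + e; the 5 given values yield a linear system in the 5 coefficients.
Solving, the leading coefficient vanishes, and P(m) = -3m³ - 6m² - 9m.
Then P(-5) = 270.

270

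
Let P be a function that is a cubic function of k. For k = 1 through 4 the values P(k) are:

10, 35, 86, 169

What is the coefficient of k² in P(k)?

Write P(k) = ak³ + bk² + ck + d; the 4 given values yield a linear system in the 4 coefficients.
Solving, P(k) = k³ + 7k² - 3k + 5.
The coefficient of k² is 7.

7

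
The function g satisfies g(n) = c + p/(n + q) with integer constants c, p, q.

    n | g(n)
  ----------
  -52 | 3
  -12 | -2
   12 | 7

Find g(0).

16

(g(n) − c)(n + q) = p for each data point; the three points give a linear system in c and q, then p follows.
Solving: c = 4, q = 4, p = 48, so g(n) = 4 + 48/(n + 4).
Then g(0) = 4 + 48/4 = 16.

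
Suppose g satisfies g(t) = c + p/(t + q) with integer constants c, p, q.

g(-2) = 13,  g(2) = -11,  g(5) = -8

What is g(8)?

-7

(g(t) − c)(t + q) = p for each data point; the three points give a linear system in c and q, then p follows.
Solving: c = -5, q = 1, p = -18, so g(t) = -5 − 18/(t + 1).
Then g(8) = -5 − 18/9 = -7.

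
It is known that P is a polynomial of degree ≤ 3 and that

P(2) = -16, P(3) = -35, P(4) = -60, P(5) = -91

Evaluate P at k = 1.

-3

Write P(k) = ak³ + bk² + ck + d; the 4 given values yield a linear system in the 4 coefficients.
Solving, the leading coefficient vanishes, and P(k) = -3k² - 4k + 4.
Then P(1) = -3.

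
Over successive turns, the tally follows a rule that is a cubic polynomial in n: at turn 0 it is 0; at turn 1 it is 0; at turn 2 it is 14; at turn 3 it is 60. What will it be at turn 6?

570

Write the value at n as u(n).
Write u(n) = an³ + bn² + cn + d; the 4 given values yield a linear system in the 4 coefficients.
Solving, u(n) = 3n³ - 2n² - n.
Then u(6) = 570.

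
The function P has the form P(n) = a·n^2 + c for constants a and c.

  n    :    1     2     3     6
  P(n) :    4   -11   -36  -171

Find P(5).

-116

From P(1) = 4 and P(2) = -11: 1a + c = 4 and 4a + c = -11.
Subtracting: 3a = -15, so a = -5; then c = 4 − (-5)·1 = 9.
So P(n) = -5n² + 9, and P(5) = -116.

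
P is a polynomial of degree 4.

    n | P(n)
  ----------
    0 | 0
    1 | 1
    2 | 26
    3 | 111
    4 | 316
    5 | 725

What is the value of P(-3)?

141

Write P(n) = an^4 + bn³ + cn² + dn + e; the 6 given values yield a linear system in the 5 coefficients.
Solving, P(n) = n^4 + 5n² - 5n.
Then P(-3) = 141.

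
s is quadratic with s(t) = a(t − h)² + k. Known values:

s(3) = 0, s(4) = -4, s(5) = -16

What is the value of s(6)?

First differences -4, -12; second difference -8 = 2a, so a = -4.
Expanding, the t-coefficient is −2ah = 8h; matching it to the data gives h = 3, and then k = 0.
So s(t) = -4(t − 3)² + 0.
s(6) = -4·3² + 0 = -36.

-36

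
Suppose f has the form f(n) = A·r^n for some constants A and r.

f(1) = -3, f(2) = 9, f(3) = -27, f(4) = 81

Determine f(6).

Consecutive ratio: 9/(-3) = -3, and -27/9 = -3, so r = -3.
Then A·(-3)^1 = -3 gives A = 1, and f(n) = 1·(-3)^n.
f(6) = 1·(-3)^6 = 729.

729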